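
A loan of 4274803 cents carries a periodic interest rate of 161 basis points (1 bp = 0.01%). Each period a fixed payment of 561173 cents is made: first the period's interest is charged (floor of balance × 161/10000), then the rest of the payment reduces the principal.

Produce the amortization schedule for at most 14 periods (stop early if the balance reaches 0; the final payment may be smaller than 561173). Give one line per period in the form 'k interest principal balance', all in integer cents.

1 68824 492349 3782454
2 60897 500276 3282178
3 52843 508330 2773848
4 44658 516515 2257333
5 36343 524830 1732503
6 27893 533280 1199223
7 19307 541866 657357
8 10583 550590 106767
9 1718 106767 0

1. interest=⌊4274803·161/10000⌋=68824; principal=561173-68824=492349; balance=4274803-492349=3782454
2. interest=⌊3782454·161/10000⌋=60897; principal=561173-60897=500276; balance=3782454-500276=3282178
3. interest=⌊3282178·161/10000⌋=52843; principal=561173-52843=508330; balance=3282178-508330=2773848
4. interest=⌊2773848·161/10000⌋=44658; principal=561173-44658=516515; balance=2773848-516515=2257333
5. interest=⌊2257333·161/10000⌋=36343; principal=561173-36343=524830; balance=2257333-524830=1732503
6. interest=⌊1732503·161/10000⌋=27893; principal=561173-27893=533280; balance=1732503-533280=1199223
7. interest=⌊1199223·161/10000⌋=19307; principal=561173-19307=541866; balance=1199223-541866=657357
8. interest=⌊657357·161/10000⌋=10583; principal=561173-10583=550590; balance=657357-550590=106767
9. interest=⌊106767·161/10000⌋=1718; principal=min(561173-1718,106767)=106767; balance=106767-106767=0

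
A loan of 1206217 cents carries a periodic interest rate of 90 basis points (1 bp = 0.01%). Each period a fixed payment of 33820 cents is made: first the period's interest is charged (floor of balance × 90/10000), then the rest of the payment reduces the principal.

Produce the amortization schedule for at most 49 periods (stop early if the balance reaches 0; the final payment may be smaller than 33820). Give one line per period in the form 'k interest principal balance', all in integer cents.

1. interest=⌊1206217·90/10000⌋=10855; principal=33820-10855=22965; balance=1206217-22965=1183252
2. interest=⌊1183252·90/10000⌋=10649; principal=33820-10649=23171; balance=1183252-23171=1160081
3. interest=⌊1160081·90/10000⌋=10440; principal=33820-10440=23380; balance=1160081-23380=1136701
4. interest=⌊1136701·90/10000⌋=10230; principal=33820-10230=23590; balance=1136701-23590=1113111
5. interest=⌊1113111·90/10000⌋=10017; principal=33820-10017=23803; balance=1113111-23803=1089308
6. interest=⌊1089308·90/10000⌋=9803; principal=33820-9803=24017; balance=1089308-24017=1065291
7. interest=⌊1065291·90/10000⌋=9587; principal=33820-9587=24233; balance=1065291-24233=1041058
8. interest=⌊1041058·90/10000⌋=9369; principal=33820-9369=24451; balance=1041058-24451=1016607
9. interest=⌊1016607·90/10000⌋=9149; principal=33820-9149=24671; balance=1016607-24671=991936
10. interest=⌊991936·90/10000⌋=8927; principal=33820-8927=24893; balance=991936-24893=967043
11. interest=⌊967043·90/10000⌋=8703; principal=33820-8703=25117; balance=967043-25117=941926
12. interest=⌊941926·90/10000⌋=8477; principal=33820-8477=25343; balance=941926-25343=916583
13. interest=⌊916583·90/10000⌋=8249; principal=33820-8249=25571; balance=916583-25571=891012
14. interest=⌊891012·90/10000⌋=8019; principal=33820-8019=25801; balance=891012-25801=865211
15. interest=⌊865211·90/10000⌋=7786; principal=33820-7786=26034; balance=865211-26034=839177
16. interest=⌊839177·90/10000⌋=7552; principal=33820-7552=26268; balance=839177-26268=812909
17. interest=⌊812909·90/10000⌋=7316; principal=33820-7316=26504; balance=812909-26504=786405
18. interest=⌊786405·90/10000⌋=7077; principal=33820-7077=26743; balance=786405-26743=759662
19. interest=⌊759662·90/10000⌋=6836; principal=33820-6836=26984; balance=759662-26984=732678
20. interest=⌊732678·90/10000⌋=6594; principal=33820-6594=27226; balance=732678-27226=705452
21. interest=⌊705452·90/10000⌋=6349; principal=33820-6349=27471; balance=705452-27471=677981
22. interest=⌊677981·90/10000⌋=6101; principal=33820-6101=27719; balance=677981-27719=650262
23. interest=⌊650262·90/10000⌋=5852; principal=33820-5852=27968; balance=650262-27968=622294
24. interest=⌊622294·90/10000⌋=5600; principal=33820-5600=28220; balance=622294-28220=594074
25. interest=⌊594074·90/10000⌋=5346; principal=33820-5346=28474; balance=594074-28474=565600
26. interest=⌊565600·90/10000⌋=5090; principal=33820-5090=28730; balance=565600-28730=536870
27. interest=⌊536870·90/10000⌋=4831; principal=33820-4831=28989; balance=536870-28989=507881
28. interest=⌊507881·90/10000⌋=4570; principal=33820-4570=29250; balance=507881-29250=478631
29. interest=⌊478631·90/10000⌋=4307; principal=33820-4307=29513; balance=478631-29513=449118
30. interest=⌊449118·90/10000⌋=4042; principal=33820-4042=29778; balance=449118-29778=419340
31. interest=⌊419340·90/10000⌋=3774; principal=33820-3774=30046; balance=419340-30046=389294
32. interest=⌊389294·90/10000⌋=3503; principal=33820-3503=30317; balance=389294-30317=358977
33. interest=⌊358977·90/10000⌋=3230; principal=33820-3230=30590; balance=358977-30590=328387
34. interest=⌊328387·90/10000⌋=2955; principal=33820-2955=30865; balance=328387-30865=297522
35. interest=⌊297522·90/10000⌋=2677; principal=33820-2677=31143; balance=297522-31143=266379
36. interest=⌊266379·90/10000⌋=2397; principal=33820-2397=31423; balance=266379-31423=234956
37. interest=⌊234956·90/10000⌋=2114; principal=33820-2114=31706; balance=234956-31706=203250
38. interest=⌊203250·90/10000⌋=1829; principal=33820-1829=31991; balance=203250-31991=171259
39. interest=⌊171259·90/10000⌋=1541; principal=33820-1541=32279; balance=171259-32279=138980
40. interest=⌊138980·90/10000⌋=1250; principal=33820-1250=32570; balance=138980-32570=106410
41. interest=⌊106410·90/10000⌋=957; principal=33820-957=32863; balance=106410-32863=73547
42. interest=⌊73547·90/10000⌋=661; principal=33820-661=33159; balance=73547-33159=40388
43. interest=⌊40388·90/10000⌋=363; principal=33820-363=33457; balance=40388-33457=6931
44. interest=⌊6931·90/10000⌋=62; principal=min(33820-62,6931)=6931; balance=6931-6931=0

1 10855 22965 1183252
2 10649 23171 1160081
3 10440 23380 1136701
4 10230 23590 1113111
5 10017 23803 1089308
6 9803 24017 1065291
7 9587 24233 1041058
8 9369 24451 1016607
9 9149 24671 991936
10 8927 24893 967043
11 8703 25117 941926
12 8477 25343 916583
13 8249 25571 891012
14 8019 25801 865211
15 7786 26034 839177
16 7552 26268 812909
17 7316 26504 786405
18 7077 26743 759662
19 6836 26984 732678
20 6594 27226 705452
21 6349 27471 677981
22 6101 27719 650262
23 5852 27968 622294
24 5600 28220 594074
25 5346 28474 565600
26 5090 28730 536870
27 4831 28989 507881
28 4570 29250 478631
29 4307 29513 449118
30 4042 29778 419340
31 3774 30046 389294
32 3503 30317 358977
33 3230 30590 328387
34 2955 30865 297522
35 2677 31143 266379
36 2397 31423 234956
37 2114 31706 203250
38 1829 31991 171259
39 1541 32279 138980
40 1250 32570 106410
41 957 32863 73547
42 661 33159 40388
43 363 33457 6931
44 62 6931 0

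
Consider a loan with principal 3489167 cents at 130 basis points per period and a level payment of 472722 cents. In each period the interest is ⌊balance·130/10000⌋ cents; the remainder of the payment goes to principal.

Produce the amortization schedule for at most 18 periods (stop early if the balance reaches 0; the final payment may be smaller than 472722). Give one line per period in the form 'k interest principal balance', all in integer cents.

1. interest=⌊3489167·130/10000⌋=45359; principal=472722-45359=427363; balance=3489167-427363=3061804
2. interest=⌊3061804·130/10000⌋=39803; principal=472722-39803=432919; balance=3061804-432919=2628885
3. interest=⌊2628885·130/10000⌋=34175; principal=472722-34175=438547; balance=2628885-438547=2190338
4. interest=⌊2190338·130/10000⌋=28474; principal=472722-28474=444248; balance=2190338-444248=1746090
5. interest=⌊1746090·130/10000⌋=22699; principal=472722-22699=450023; balance=1746090-450023=1296067
6. interest=⌊1296067·130/10000⌋=16848; principal=472722-16848=455874; balance=1296067-455874=840193
7. interest=⌊840193·130/10000⌋=10922; principal=472722-10922=461800; balance=840193-461800=378393
8. interest=⌊378393·130/10000⌋=4919; principal=min(472722-4919,378393)=378393; balance=378393-378393=0

1 45359 427363 3061804
2 39803 432919 2628885
3 34175 438547 2190338
4 28474 444248 1746090
5 22699 450023 1296067
6 16848 455874 840193
7 10922 461800 378393
8 4919 378393 0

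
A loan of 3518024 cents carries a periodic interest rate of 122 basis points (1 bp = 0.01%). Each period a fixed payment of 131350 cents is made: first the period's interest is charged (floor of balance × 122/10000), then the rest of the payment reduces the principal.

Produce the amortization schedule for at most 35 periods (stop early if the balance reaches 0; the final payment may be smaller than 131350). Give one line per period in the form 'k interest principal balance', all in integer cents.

1. interest=⌊3518024·122/10000⌋=42919; principal=131350-42919=88431; balance=3518024-88431=3429593
2. interest=⌊3429593·122/10000⌋=41841; principal=131350-41841=89509; balance=3429593-89509=3340084
3. interest=⌊3340084·122/10000⌋=40749; principal=131350-40749=90601; balance=3340084-90601=3249483
4. interest=⌊3249483·122/10000⌋=39643; principal=131350-39643=91707; balance=3249483-91707=3157776
5. interest=⌊3157776·122/10000⌋=38524; principal=131350-38524=92826; balance=3157776-92826=3064950
6. interest=⌊3064950·122/10000⌋=37392; principal=131350-37392=93958; balance=3064950-93958=2970992
7. interest=⌊2970992·122/10000⌋=36246; principal=131350-36246=95104; balance=2970992-95104=2875888
8. interest=⌊2875888·122/10000⌋=35085; principal=131350-35085=96265; balance=2875888-96265=2779623
9. interest=⌊2779623·122/10000⌋=33911; principal=131350-33911=97439; balance=2779623-97439=2682184
10. interest=⌊2682184·122/10000⌋=32722; principal=131350-32722=98628; balance=2682184-98628=2583556
11. interest=⌊2583556·122/10000⌋=31519; principal=131350-31519=99831; balance=2583556-99831=2483725
12. interest=⌊2483725·122/10000⌋=30301; principal=131350-30301=101049; balance=2483725-101049=2382676
13. interest=⌊2382676·122/10000⌋=29068; principal=131350-29068=102282; balance=2382676-102282=2280394
14. interest=⌊2280394·122/10000⌋=27820; principal=131350-27820=103530; balance=2280394-103530=2176864
15. interest=⌊2176864·122/10000⌋=26557; principal=131350-26557=104793; balance=2176864-104793=2072071
16. interest=⌊2072071·122/10000⌋=25279; principal=131350-25279=106071; balance=2072071-106071=1966000
17. interest=⌊1966000·122/10000⌋=23985; principal=131350-23985=107365; balance=1966000-107365=1858635
18. interest=⌊1858635·122/10000⌋=22675; principal=131350-22675=108675; balance=1858635-108675=1749960
19. interest=⌊1749960·122/10000⌋=21349; principal=131350-21349=110001; balance=1749960-110001=1639959
20. interest=⌊1639959·122/10000⌋=20007; principal=131350-20007=111343; balance=1639959-111343=1528616
21. interest=⌊1528616·122/10000⌋=18649; principal=131350-18649=112701; balance=1528616-112701=1415915
22. interest=⌊1415915·122/10000⌋=17274; principal=131350-17274=114076; balance=1415915-114076=1301839
23. interest=⌊1301839·122/10000⌋=15882; principal=131350-15882=115468; balance=1301839-115468=1186371
24. interest=⌊1186371·122/10000⌋=14473; principal=131350-14473=116877; balance=1186371-116877=1069494
25. interest=⌊1069494·122/10000⌋=13047; principal=131350-13047=118303; balance=1069494-118303=951191
26. interest=⌊951191·122/10000⌋=11604; principal=131350-11604=119746; balance=951191-119746=831445
27. interest=⌊831445·122/10000⌋=10143; principal=131350-10143=121207; balance=831445-121207=710238
28. interest=⌊710238·122/10000⌋=8664; principal=131350-8664=122686; balance=710238-122686=587552
29. interest=⌊587552·122/10000⌋=7168; principal=131350-7168=124182; balance=587552-124182=463370
30. interest=⌊463370·122/10000⌋=5653; principal=131350-5653=125697; balance=463370-125697=337673
31. interest=⌊337673·122/10000⌋=4119; principal=131350-4119=127231; balance=337673-127231=210442
32. interest=⌊210442·122/10000⌋=2567; principal=131350-2567=128783; balance=210442-128783=81659
33. interest=⌊81659·122/10000⌋=996; principal=min(131350-996,81659)=81659; balance=81659-81659=0

1 42919 88431 3429593
2 41841 89509 3340084
3 40749 90601 3249483
4 39643 91707 3157776
5 38524 92826 3064950
6 37392 93958 2970992
7 36246 95104 2875888
8 35085 96265 2779623
9 33911 97439 2682184
10 32722 98628 2583556
11 31519 99831 2483725
12 30301 101049 2382676
13 29068 102282 2280394
14 27820 103530 2176864
15 26557 104793 2072071
16 25279 106071 1966000
17 23985 107365 1858635
18 22675 108675 1749960
19 21349 110001 1639959
20 20007 111343 1528616
21 18649 112701 1415915
22 17274 114076 1301839
23 15882 115468 1186371
24 14473 116877 1069494
25 13047 118303 951191
26 11604 119746 831445
27 10143 121207 710238
28 8664 122686 587552
29 7168 124182 463370
30 5653 125697 337673
31 4119 127231 210442
32 2567 128783 81659
33 996 81659 0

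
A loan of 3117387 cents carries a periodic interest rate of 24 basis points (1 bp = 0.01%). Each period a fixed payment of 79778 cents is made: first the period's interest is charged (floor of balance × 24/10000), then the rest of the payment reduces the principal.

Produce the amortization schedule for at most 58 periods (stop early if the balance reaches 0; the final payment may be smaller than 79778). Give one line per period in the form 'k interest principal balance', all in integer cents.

1. interest=⌊3117387·24/10000⌋=7481; principal=79778-7481=72297; balance=3117387-72297=3045090
2. interest=⌊3045090·24/10000⌋=7308; principal=79778-7308=72470; balance=3045090-72470=2972620
3. interest=⌊2972620·24/10000⌋=7134; principal=79778-7134=72644; balance=2972620-72644=2899976
4. interest=⌊2899976·24/10000⌋=6959; principal=79778-6959=72819; balance=2899976-72819=2827157
5. interest=⌊2827157·24/10000⌋=6785; principal=79778-6785=72993; balance=2827157-72993=2754164
6. interest=⌊2754164·24/10000⌋=6609; principal=79778-6609=73169; balance=2754164-73169=2680995
7. interest=⌊2680995·24/10000⌋=6434; principal=79778-6434=73344; balance=2680995-73344=2607651
8. interest=⌊2607651·24/10000⌋=6258; principal=79778-6258=73520; balance=2607651-73520=2534131
9. interest=⌊2534131·24/10000⌋=6081; principal=79778-6081=73697; balance=2534131-73697=2460434
10. interest=⌊2460434·24/10000⌋=5905; principal=79778-5905=73873; balance=2460434-73873=2386561
11. interest=⌊2386561·24/10000⌋=5727; principal=79778-5727=74051; balance=2386561-74051=2312510
12. interest=⌊2312510·24/10000⌋=5550; principal=79778-5550=74228; balance=2312510-74228=2238282
13. interest=⌊2238282·24/10000⌋=5371; principal=79778-5371=74407; balance=2238282-74407=2163875
14. interest=⌊2163875·24/10000⌋=5193; principal=79778-5193=74585; balance=2163875-74585=2089290
15. interest=⌊2089290·24/10000⌋=5014; principal=79778-5014=74764; balance=2089290-74764=2014526
16. interest=⌊2014526·24/10000⌋=4834; principal=79778-4834=74944; balance=2014526-74944=1939582
17. interest=⌊1939582·24/10000⌋=4654; principal=79778-4654=75124; balance=1939582-75124=1864458
18. interest=⌊1864458·24/10000⌋=4474; principal=79778-4474=75304; balance=1864458-75304=1789154
19. interest=⌊1789154·24/10000⌋=4293; principal=79778-4293=75485; balance=1789154-75485=1713669
20. interest=⌊1713669·24/10000⌋=4112; principal=79778-4112=75666; balance=1713669-75666=1638003
21. interest=⌊1638003·24/10000⌋=3931; principal=79778-3931=75847; balance=1638003-75847=1562156
22. interest=⌊1562156·24/10000⌋=3749; principal=79778-3749=76029; balance=1562156-76029=1486127
23. interest=⌊1486127·24/10000⌋=3566; principal=79778-3566=76212; balance=1486127-76212=1409915
24. interest=⌊1409915·24/10000⌋=3383; principal=79778-3383=76395; balance=1409915-76395=1333520
25. interest=⌊1333520·24/10000⌋=3200; principal=79778-3200=76578; balance=1333520-76578=1256942
26. interest=⌊1256942·24/10000⌋=3016; principal=79778-3016=76762; balance=1256942-76762=1180180
27. interest=⌊1180180·24/10000⌋=2832; principal=79778-2832=76946; balance=1180180-76946=1103234
28. interest=⌊1103234·24/10000⌋=2647; principal=79778-2647=77131; balance=1103234-77131=1026103
29. interest=⌊1026103·24/10000⌋=2462; principal=79778-2462=77316; balance=1026103-77316=948787
30. interest=⌊948787·24/10000⌋=2277; principal=79778-2277=77501; balance=948787-77501=871286
31. interest=⌊871286·24/10000⌋=2091; principal=79778-2091=77687; balance=871286-77687=793599
32. interest=⌊793599·24/10000⌋=1904; principal=79778-1904=77874; balance=793599-77874=715725
33. interest=⌊715725·24/10000⌋=1717; principal=79778-1717=78061; balance=715725-78061=637664
34. interest=⌊637664·24/10000⌋=1530; principal=79778-1530=78248; balance=637664-78248=559416
35. interest=⌊559416·24/10000⌋=1342; principal=79778-1342=78436; balance=559416-78436=480980
36. interest=⌊480980·24/10000⌋=1154; principal=79778-1154=78624; balance=480980-78624=402356
37. interest=⌊402356·24/10000⌋=965; principal=79778-965=78813; balance=402356-78813=323543
38. interest=⌊323543·24/10000⌋=776; principal=79778-776=79002; balance=323543-79002=244541
39. interest=⌊244541·24/10000⌋=586; principal=79778-586=79192; balance=244541-79192=165349
40. interest=⌊165349·24/10000⌋=396; principal=79778-396=79382; balance=165349-79382=85967
41. interest=⌊85967·24/10000⌋=206; principal=79778-206=79572; balance=85967-79572=6395
42. interest=⌊6395·24/10000⌋=15; principal=min(79778-15,6395)=6395; balance=6395-6395=0

1 7481 72297 3045090
2 7308 72470 2972620
3 7134 72644 2899976
4 6959 72819 2827157
5 6785 72993 2754164
6 6609 73169 2680995
7 6434 73344 2607651
8 6258 73520 2534131
9 6081 73697 2460434
10 5905 73873 2386561
11 5727 74051 2312510
12 5550 74228 2238282
13 5371 74407 2163875
14 5193 74585 2089290
15 5014 74764 2014526
16 4834 74944 1939582
17 4654 75124 1864458
18 4474 75304 1789154
19 4293 75485 1713669
20 4112 75666 1638003
21 3931 75847 1562156
22 3749 76029 1486127
23 3566 76212 1409915
24 3383 76395 1333520
25 3200 76578 1256942
26 3016 76762 1180180
27 2832 76946 1103234
28 2647 77131 1026103
29 2462 77316 948787
30 2277 77501 871286
31 2091 77687 793599
32 1904 77874 715725
33 1717 78061 637664
34 1530 78248 559416
35 1342 78436 480980
36 1154 78624 402356
37 965 78813 323543
38 776 79002 244541
39 586 79192 165349
40 396 79382 85967
41 206 79572 6395
42 15 6395 0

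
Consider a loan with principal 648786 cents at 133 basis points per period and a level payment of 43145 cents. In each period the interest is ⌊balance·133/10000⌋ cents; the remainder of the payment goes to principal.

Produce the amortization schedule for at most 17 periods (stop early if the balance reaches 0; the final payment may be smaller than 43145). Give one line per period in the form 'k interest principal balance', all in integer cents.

1. interest=⌊648786·133/10000⌋=8628; principal=43145-8628=34517; balance=648786-34517=614269
2. interest=⌊614269·133/10000⌋=8169; principal=43145-8169=34976; balance=614269-34976=579293
3. interest=⌊579293·133/10000⌋=7704; principal=43145-7704=35441; balance=579293-35441=543852
4. interest=⌊543852·133/10000⌋=7233; principal=43145-7233=35912; balance=543852-35912=507940
5. interest=⌊507940·133/10000⌋=6755; principal=43145-6755=36390; balance=507940-36390=471550
6. interest=⌊471550·133/10000⌋=6271; principal=43145-6271=36874; balance=471550-36874=434676
7. interest=⌊434676·133/10000⌋=5781; principal=43145-5781=37364; balance=434676-37364=397312
8. interest=⌊397312·133/10000⌋=5284; principal=43145-5284=37861; balance=397312-37861=359451
9. interest=⌊359451·133/10000⌋=4780; principal=43145-4780=38365; balance=359451-38365=321086
10. interest=⌊321086·133/10000⌋=4270; principal=43145-4270=38875; balance=321086-38875=282211
11. interest=⌊282211·133/10000⌋=3753; principal=43145-3753=39392; balance=282211-39392=242819
12. interest=⌊242819·133/10000⌋=3229; principal=43145-3229=39916; balance=242819-39916=202903
13. interest=⌊202903·133/10000⌋=2698; principal=43145-2698=40447; balance=202903-40447=162456
14. interest=⌊162456·133/10000⌋=2160; principal=43145-2160=40985; balance=162456-40985=121471
15. interest=⌊121471·133/10000⌋=1615; principal=43145-1615=41530; balance=121471-41530=79941
16. interest=⌊79941·133/10000⌋=1063; principal=43145-1063=42082; balance=79941-42082=37859
17. interest=⌊37859·133/10000⌋=503; principal=min(43145-503,37859)=37859; balance=37859-37859=0

1 8628 34517 614269
2 8169 34976 579293
3 7704 35441 543852
4 7233 35912 507940
5 6755 36390 471550
6 6271 36874 434676
7 5781 37364 397312
8 5284 37861 359451
9 4780 38365 321086
10 4270 38875 282211
11 3753 39392 242819
12 3229 39916 202903
13 2698 40447 162456
14 2160 40985 121471
15 1615 41530 79941
16 1063 42082 37859
17 503 37859 0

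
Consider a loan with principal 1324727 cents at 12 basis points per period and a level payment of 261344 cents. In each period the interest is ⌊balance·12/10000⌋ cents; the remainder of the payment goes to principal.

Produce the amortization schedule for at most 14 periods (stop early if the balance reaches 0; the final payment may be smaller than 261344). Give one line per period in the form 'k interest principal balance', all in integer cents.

1 1589 259755 1064972
2 1277 260067 804905
3 965 260379 544526
4 653 260691 283835
5 340 261004 22831
6 27 22831 0

1. interest=⌊1324727·12/10000⌋=1589; principal=261344-1589=259755; balance=1324727-259755=1064972
2. interest=⌊1064972·12/10000⌋=1277; principal=261344-1277=260067; balance=1064972-260067=804905
3. interest=⌊804905·12/10000⌋=965; principal=261344-965=260379; balance=804905-260379=544526
4. interest=⌊544526·12/10000⌋=653; principal=261344-653=260691; balance=544526-260691=283835
5. interest=⌊283835·12/10000⌋=340; principal=261344-340=261004; balance=283835-261004=22831
6. interest=⌊22831·12/10000⌋=27; principal=min(261344-27,22831)=22831; balance=22831-22831=0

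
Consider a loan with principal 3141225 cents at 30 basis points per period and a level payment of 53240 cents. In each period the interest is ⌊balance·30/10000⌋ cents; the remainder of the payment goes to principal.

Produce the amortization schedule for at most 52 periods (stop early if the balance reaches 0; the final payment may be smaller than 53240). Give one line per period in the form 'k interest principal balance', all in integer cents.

1 9423 43817 3097408
2 9292 43948 3053460
3 9160 44080 3009380
4 9028 44212 2965168
5 8895 44345 2920823
6 8762 44478 2876345
7 8629 44611 2831734
8 8495 44745 2786989
9 8360 44880 2742109
10 8226 45014 2697095
11 8091 45149 2651946
12 7955 45285 2606661
13 7819 45421 2561240
14 7683 45557 2515683
15 7547 45693 2469990
16 7409 45831 2424159
17 7272 45968 2378191
18 7134 46106 2332085
19 6996 46244 2285841
20 6857 46383 2239458
21 6718 46522 2192936
22 6578 46662 2146274
23 6438 46802 2099472
24 6298 46942 2052530
25 6157 47083 2005447
26 6016 47224 1958223
27 5874 47366 1910857
28 5732 47508 1863349
29 5590 47650 1815699
30 5447 47793 1767906
31 5303 47937 1719969
32 5159 48081 1671888
33 5015 48225 1623663
34 4870 48370 1575293
35 4725 48515 1526778
36 4580 48660 1478118
37 4434 48806 1429312
38 4287 48953 1380359
39 4141 49099 1331260
40 3993 49247 1282013
41 3846 49394 1232619
42 3697 49543 1183076
43 3549 49691 1133385
44 3400 49840 1083545
45 3250 49990 1033555
46 3100 50140 983415
47 2950 50290 933125
48 2799 50441 882684
49 2648 50592 832092
50 2496 50744 781348
51 2344 50896 730452
52 2191 51049 679403

1. interest=⌊3141225·30/10000⌋=9423; principal=53240-9423=43817; balance=3141225-43817=3097408
2. interest=⌊3097408·30/10000⌋=9292; principal=53240-9292=43948; balance=3097408-43948=3053460
3. interest=⌊3053460·30/10000⌋=9160; principal=53240-9160=44080; balance=3053460-44080=3009380
4. interest=⌊3009380·30/10000⌋=9028; principal=53240-9028=44212; balance=3009380-44212=2965168
5. interest=⌊2965168·30/10000⌋=8895; principal=53240-8895=44345; balance=2965168-44345=2920823
6. interest=⌊2920823·30/10000⌋=8762; principal=53240-8762=44478; balance=2920823-44478=2876345
7. interest=⌊2876345·30/10000⌋=8629; principal=53240-8629=44611; balance=2876345-44611=2831734
8. interest=⌊2831734·30/10000⌋=8495; principal=53240-8495=44745; balance=2831734-44745=2786989
9. interest=⌊2786989·30/10000⌋=8360; principal=53240-8360=44880; balance=2786989-44880=2742109
10. interest=⌊2742109·30/10000⌋=8226; principal=53240-8226=45014; balance=2742109-45014=2697095
11. interest=⌊2697095·30/10000⌋=8091; principal=53240-8091=45149; balance=2697095-45149=2651946
12. interest=⌊2651946·30/10000⌋=7955; principal=53240-7955=45285; balance=2651946-45285=2606661
13. interest=⌊2606661·30/10000⌋=7819; principal=53240-7819=45421; balance=2606661-45421=2561240
14. interest=⌊2561240·30/10000⌋=7683; principal=53240-7683=45557; balance=2561240-45557=2515683
15. interest=⌊2515683·30/10000⌋=7547; principal=53240-7547=45693; balance=2515683-45693=2469990
16. interest=⌊2469990·30/10000⌋=7409; principal=53240-7409=45831; balance=2469990-45831=2424159
17. interest=⌊2424159·30/10000⌋=7272; principal=53240-7272=45968; balance=2424159-45968=2378191
18. interest=⌊2378191·30/10000⌋=7134; principal=53240-7134=46106; balance=2378191-46106=2332085
19. interest=⌊2332085·30/10000⌋=6996; principal=53240-6996=46244; balance=2332085-46244=2285841
20. interest=⌊2285841·30/10000⌋=6857; principal=53240-6857=46383; balance=2285841-46383=2239458
21. interest=⌊2239458·30/10000⌋=6718; principal=53240-6718=46522; balance=2239458-46522=2192936
22. interest=⌊2192936·30/10000⌋=6578; principal=53240-6578=46662; balance=2192936-46662=2146274
23. interest=⌊2146274·30/10000⌋=6438; principal=53240-6438=46802; balance=2146274-46802=2099472
24. interest=⌊2099472·30/10000⌋=6298; principal=53240-6298=46942; balance=2099472-46942=2052530
25. interest=⌊2052530·30/10000⌋=6157; principal=53240-6157=47083; balance=2052530-47083=2005447
26. interest=⌊2005447·30/10000⌋=6016; principal=53240-6016=47224; balance=2005447-47224=1958223
27. interest=⌊1958223·30/10000⌋=5874; principal=53240-5874=47366; balance=1958223-47366=1910857
28. interest=⌊1910857·30/10000⌋=5732; principal=53240-5732=47508; balance=1910857-47508=1863349
29. interest=⌊1863349·30/10000⌋=5590; principal=53240-5590=47650; balance=1863349-47650=1815699
30. interest=⌊1815699·30/10000⌋=5447; principal=53240-5447=47793; balance=1815699-47793=1767906
31. interest=⌊1767906·30/10000⌋=5303; principal=53240-5303=47937; balance=1767906-47937=1719969
32. interest=⌊1719969·30/10000⌋=5159; principal=53240-5159=48081; balance=1719969-48081=1671888
33. interest=⌊1671888·30/10000⌋=5015; principal=53240-5015=48225; balance=1671888-48225=1623663
34. interest=⌊1623663·30/10000⌋=4870; principal=53240-4870=48370; balance=1623663-48370=1575293
35. interest=⌊1575293·30/10000⌋=4725; principal=53240-4725=48515; balance=1575293-48515=1526778
36. interest=⌊1526778·30/10000⌋=4580; principal=53240-4580=48660; balance=1526778-48660=1478118
37. interest=⌊1478118·30/10000⌋=4434; principal=53240-4434=48806; balance=1478118-48806=1429312
38. interest=⌊1429312·30/10000⌋=4287; principal=53240-4287=48953; balance=1429312-48953=1380359
39. interest=⌊1380359·30/10000⌋=4141; principal=53240-4141=49099; balance=1380359-49099=1331260
40. interest=⌊1331260·30/10000⌋=3993; principal=53240-3993=49247; balance=1331260-49247=1282013
41. interest=⌊1282013·30/10000⌋=3846; principal=53240-3846=49394; balance=1282013-49394=1232619
42. interest=⌊1232619·30/10000⌋=3697; principal=53240-3697=49543; balance=1232619-49543=1183076
43. interest=⌊1183076·30/10000⌋=3549; principal=53240-3549=49691; balance=1183076-49691=1133385
44. interest=⌊1133385·30/10000⌋=3400; principal=53240-3400=49840; balance=1133385-49840=1083545
45. interest=⌊1083545·30/10000⌋=3250; principal=53240-3250=49990; balance=1083545-49990=1033555
46. interest=⌊1033555·30/10000⌋=3100; principal=53240-3100=50140; balance=1033555-50140=983415
47. interest=⌊983415·30/10000⌋=2950; principal=53240-2950=50290; balance=983415-50290=933125
48. interest=⌊933125·30/10000⌋=2799; principal=53240-2799=50441; balance=933125-50441=882684
49. interest=⌊882684·30/10000⌋=2648; principal=53240-2648=50592; balance=882684-50592=832092
50. interest=⌊832092·30/10000⌋=2496; principal=53240-2496=50744; balance=832092-50744=781348
51. interest=⌊781348·30/10000⌋=2344; principal=53240-2344=50896; balance=781348-50896=730452
52. interest=⌊730452·30/10000⌋=2191; principal=53240-2191=51049; balance=730452-51049=679403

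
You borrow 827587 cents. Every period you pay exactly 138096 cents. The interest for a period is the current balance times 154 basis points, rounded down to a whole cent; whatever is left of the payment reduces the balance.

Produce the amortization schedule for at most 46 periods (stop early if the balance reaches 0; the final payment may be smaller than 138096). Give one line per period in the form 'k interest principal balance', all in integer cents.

1 12744 125352 702235
2 10814 127282 574953
3 8854 129242 445711
4 6863 131233 314478
5 4842 133254 181224
6 2790 135306 45918
7 707 45918 0

1. interest=⌊827587·154/10000⌋=12744; principal=138096-12744=125352; balance=827587-125352=702235
2. interest=⌊702235·154/10000⌋=10814; principal=138096-10814=127282; balance=702235-127282=574953
3. interest=⌊574953·154/10000⌋=8854; principal=138096-8854=129242; balance=574953-129242=445711
4. interest=⌊445711·154/10000⌋=6863; principal=138096-6863=131233; balance=445711-131233=314478
5. interest=⌊314478·154/10000⌋=4842; principal=138096-4842=133254; balance=314478-133254=181224
6. interest=⌊181224·154/10000⌋=2790; principal=138096-2790=135306; balance=181224-135306=45918
7. interest=⌊45918·154/10000⌋=707; principal=min(138096-707,45918)=45918; balance=45918-45918=0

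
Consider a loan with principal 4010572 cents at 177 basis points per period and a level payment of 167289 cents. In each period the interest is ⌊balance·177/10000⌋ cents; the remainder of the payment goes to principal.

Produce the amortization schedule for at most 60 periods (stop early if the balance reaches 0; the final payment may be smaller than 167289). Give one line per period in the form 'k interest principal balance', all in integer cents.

1 70987 96302 3914270
2 69282 98007 3816263
3 67547 99742 3716521
4 65782 101507 3615014
5 63985 103304 3511710
6 62157 105132 3406578
7 60296 106993 3299585
8 58402 108887 3190698
9 56475 110814 3079884
10 54513 112776 2967108
11 52517 114772 2852336
12 50486 116803 2735533
13 48418 118871 2616662
14 46314 120975 2495687
15 44173 123116 2372571
16 41994 125295 2247276
17 39776 127513 2119763
18 37519 129770 1989993
19 35222 132067 1857926
20 32885 134404 1723522
21 30506 136783 1586739
22 28085 139204 1447535
23 25621 141668 1305867
24 23113 144176 1161691
25 20561 146728 1014963
26 17964 149325 865638
27 15321 151968 713670
28 12631 154658 559012
29 9894 157395 401617
30 7108 160181 241436
31 4273 163016 78420
32 1388 78420 0

1. interest=⌊4010572·177/10000⌋=70987; principal=167289-70987=96302; balance=4010572-96302=3914270
2. interest=⌊3914270·177/10000⌋=69282; principal=167289-69282=98007; balance=3914270-98007=3816263
3. interest=⌊3816263·177/10000⌋=67547; principal=167289-67547=99742; balance=3816263-99742=3716521
4. interest=⌊3716521·177/10000⌋=65782; principal=167289-65782=101507; balance=3716521-101507=3615014
5. interest=⌊3615014·177/10000⌋=63985; principal=167289-63985=103304; balance=3615014-103304=3511710
6. interest=⌊3511710·177/10000⌋=62157; principal=167289-62157=105132; balance=3511710-105132=3406578
7. interest=⌊3406578·177/10000⌋=60296; principal=167289-60296=106993; balance=3406578-106993=3299585
8. interest=⌊3299585·177/10000⌋=58402; principal=167289-58402=108887; balance=3299585-108887=3190698
9. interest=⌊3190698·177/10000⌋=56475; principal=167289-56475=110814; balance=3190698-110814=3079884
10. interest=⌊3079884·177/10000⌋=54513; principal=167289-54513=112776; balance=3079884-112776=2967108
11. interest=⌊2967108·177/10000⌋=52517; principal=167289-52517=114772; balance=2967108-114772=2852336
12. interest=⌊2852336·177/10000⌋=50486; principal=167289-50486=116803; balance=2852336-116803=2735533
13. interest=⌊2735533·177/10000⌋=48418; principal=167289-48418=118871; balance=2735533-118871=2616662
14. interest=⌊2616662·177/10000⌋=46314; principal=167289-46314=120975; balance=2616662-120975=2495687
15. interest=⌊2495687·177/10000⌋=44173; principal=167289-44173=123116; balance=2495687-123116=2372571
16. interest=⌊2372571·177/10000⌋=41994; principal=167289-41994=125295; balance=2372571-125295=2247276
17. interest=⌊2247276·177/10000⌋=39776; principal=167289-39776=127513; balance=2247276-127513=2119763
18. interest=⌊2119763·177/10000⌋=37519; principal=167289-37519=129770; balance=2119763-129770=1989993
19. interest=⌊1989993·177/10000⌋=35222; principal=167289-35222=132067; balance=1989993-132067=1857926
20. interest=⌊1857926·177/10000⌋=32885; principal=167289-32885=134404; balance=1857926-134404=1723522
21. interest=⌊1723522·177/10000⌋=30506; principal=167289-30506=136783; balance=1723522-136783=1586739
22. interest=⌊1586739·177/10000⌋=28085; principal=167289-28085=139204; balance=1586739-139204=1447535
23. interest=⌊1447535·177/10000⌋=25621; principal=167289-25621=141668; balance=1447535-141668=1305867
24. interest=⌊1305867·177/10000⌋=23113; principal=167289-23113=144176; balance=1305867-144176=1161691
25. interest=⌊1161691·177/10000⌋=20561; principal=167289-20561=146728; balance=1161691-146728=1014963
26. interest=⌊1014963·177/10000⌋=17964; principal=167289-17964=149325; balance=1014963-149325=865638
27. interest=⌊865638·177/10000⌋=15321; principal=167289-15321=151968; balance=865638-151968=713670
28. interest=⌊713670·177/10000⌋=12631; principal=167289-12631=154658; balance=713670-154658=559012
29. interest=⌊559012·177/10000⌋=9894; principal=167289-9894=157395; balance=559012-157395=401617
30. interest=⌊401617·177/10000⌋=7108; principal=167289-7108=160181; balance=401617-160181=241436
31. interest=⌊241436·177/10000⌋=4273; principal=167289-4273=163016; balance=241436-163016=78420
32. interest=⌊78420·177/10000⌋=1388; principal=min(167289-1388,78420)=78420; balance=78420-78420=0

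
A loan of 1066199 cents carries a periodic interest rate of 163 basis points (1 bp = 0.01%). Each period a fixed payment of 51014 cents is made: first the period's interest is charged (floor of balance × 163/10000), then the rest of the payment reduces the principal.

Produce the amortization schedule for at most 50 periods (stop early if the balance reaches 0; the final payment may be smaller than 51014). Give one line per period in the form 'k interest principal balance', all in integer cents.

1. interest=⌊1066199·163/10000⌋=17379; principal=51014-17379=33635; balance=1066199-33635=1032564
2. interest=⌊1032564·163/10000⌋=16830; principal=51014-16830=34184; balance=1032564-34184=998380
3. interest=⌊998380·163/10000⌋=16273; principal=51014-16273=34741; balance=998380-34741=963639
4. interest=⌊963639·163/10000⌋=15707; principal=51014-15707=35307; balance=963639-35307=928332
5. interest=⌊928332·163/10000⌋=15131; principal=51014-15131=35883; balance=928332-35883=892449
6. interest=⌊892449·163/10000⌋=14546; principal=51014-14546=36468; balance=892449-36468=855981
7. interest=⌊855981·163/10000⌋=13952; principal=51014-13952=37062; balance=855981-37062=818919
8. interest=⌊818919·163/10000⌋=13348; principal=51014-13348=37666; balance=818919-37666=781253
9. interest=⌊781253·163/10000⌋=12734; principal=51014-12734=38280; balance=781253-38280=742973
10. interest=⌊742973·163/10000⌋=12110; principal=51014-12110=38904; balance=742973-38904=704069
11. interest=⌊704069·163/10000⌋=11476; principal=51014-11476=39538; balance=704069-39538=664531
12. interest=⌊664531·163/10000⌋=10831; principal=51014-10831=40183; balance=664531-40183=624348
13. interest=⌊624348·163/10000⌋=10176; principal=51014-10176=40838; balance=624348-40838=583510
14. interest=⌊583510·163/10000⌋=9511; principal=51014-9511=41503; balance=583510-41503=542007
15. interest=⌊542007·163/10000⌋=8834; principal=51014-8834=42180; balance=542007-42180=499827
16. interest=⌊499827·163/10000⌋=8147; principal=51014-8147=42867; balance=499827-42867=456960
17. interest=⌊456960·163/10000⌋=7448; principal=51014-7448=43566; balance=456960-43566=413394
18. interest=⌊413394·163/10000⌋=6738; principal=51014-6738=44276; balance=413394-44276=369118
19. interest=⌊369118·163/10000⌋=6016; principal=51014-6016=44998; balance=369118-44998=324120
20. interest=⌊324120·163/10000⌋=5283; principal=51014-5283=45731; balance=324120-45731=278389
21. interest=⌊278389·163/10000⌋=4537; principal=51014-4537=46477; balance=278389-46477=231912
22. interest=⌊231912·163/10000⌋=3780; principal=51014-3780=47234; balance=231912-47234=184678
23. interest=⌊184678·163/10000⌋=3010; principal=51014-3010=48004; balance=184678-48004=136674
24. interest=⌊136674·163/10000⌋=2227; principal=51014-2227=48787; balance=136674-48787=87887
25. interest=⌊87887·163/10000⌋=1432; principal=51014-1432=49582; balance=87887-49582=38305
26. interest=⌊38305·163/10000⌋=624; principal=min(51014-624,38305)=38305; balance=38305-38305=0

1 17379 33635 1032564
2 16830 34184 998380
3 16273 34741 963639
4 15707 35307 928332
5 15131 35883 892449
6 14546 36468 855981
7 13952 37062 818919
8 13348 37666 781253
9 12734 38280 742973
10 12110 38904 704069
11 11476 39538 664531
12 10831 40183 624348
13 10176 40838 583510
14 9511 41503 542007
15 8834 42180 499827
16 8147 42867 456960
17 7448 43566 413394
18 6738 44276 369118
19 6016 44998 324120
20 5283 45731 278389
21 4537 46477 231912
22 3780 47234 184678
23 3010 48004 136674
24 2227 48787 87887
25 1432 49582 38305
26 624 38305 0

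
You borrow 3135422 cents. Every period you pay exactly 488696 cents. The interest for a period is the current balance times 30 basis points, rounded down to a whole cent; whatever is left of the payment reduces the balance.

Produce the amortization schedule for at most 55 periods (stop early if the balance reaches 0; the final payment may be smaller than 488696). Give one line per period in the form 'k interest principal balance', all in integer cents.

1. interest=⌊3135422·30/10000⌋=9406; principal=488696-9406=479290; balance=3135422-479290=2656132
2. interest=⌊2656132·30/10000⌋=7968; principal=488696-7968=480728; balance=2656132-480728=2175404
3. interest=⌊2175404·30/10000⌋=6526; principal=488696-6526=482170; balance=2175404-482170=1693234
4. interest=⌊1693234·30/10000⌋=5079; principal=488696-5079=483617; balance=1693234-483617=1209617
5. interest=⌊1209617·30/10000⌋=3628; principal=488696-3628=485068; balance=1209617-485068=724549
6. interest=⌊724549·30/10000⌋=2173; principal=488696-2173=486523; balance=724549-486523=238026
7. interest=⌊238026·30/10000⌋=714; principal=min(488696-714,238026)=238026; balance=238026-238026=0

1 9406 479290 2656132
2 7968 480728 2175404
3 6526 482170 1693234
4 5079 483617 1209617
5 3628 485068 724549
6 2173 486523 238026
7 714 238026 0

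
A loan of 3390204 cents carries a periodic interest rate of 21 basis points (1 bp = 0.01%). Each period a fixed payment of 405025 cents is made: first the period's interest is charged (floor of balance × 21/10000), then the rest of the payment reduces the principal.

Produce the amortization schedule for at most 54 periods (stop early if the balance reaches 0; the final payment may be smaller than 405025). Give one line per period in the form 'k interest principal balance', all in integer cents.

1 7119 397906 2992298
2 6283 398742 2593556
3 5446 399579 2193977
4 4607 400418 1793559
5 3766 401259 1392300
6 2923 402102 990198
7 2079 402946 587252
8 1233 403792 183460
9 385 183460 0

1. interest=⌊3390204·21/10000⌋=7119; principal=405025-7119=397906; balance=3390204-397906=2992298
2. interest=⌊2992298·21/10000⌋=6283; principal=405025-6283=398742; balance=2992298-398742=2593556
3. interest=⌊2593556·21/10000⌋=5446; principal=405025-5446=399579; balance=2593556-399579=2193977
4. interest=⌊2193977·21/10000⌋=4607; principal=405025-4607=400418; balance=2193977-400418=1793559
5. interest=⌊1793559·21/10000⌋=3766; principal=405025-3766=401259; balance=1793559-401259=1392300
6. interest=⌊1392300·21/10000⌋=2923; principal=405025-2923=402102; balance=1392300-402102=990198
7. interest=⌊990198·21/10000⌋=2079; principal=405025-2079=402946; balance=990198-402946=587252
8. interest=⌊587252·21/10000⌋=1233; principal=405025-1233=403792; balance=587252-403792=183460
9. interest=⌊183460·21/10000⌋=385; principal=min(405025-385,183460)=183460; balance=183460-183460=0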